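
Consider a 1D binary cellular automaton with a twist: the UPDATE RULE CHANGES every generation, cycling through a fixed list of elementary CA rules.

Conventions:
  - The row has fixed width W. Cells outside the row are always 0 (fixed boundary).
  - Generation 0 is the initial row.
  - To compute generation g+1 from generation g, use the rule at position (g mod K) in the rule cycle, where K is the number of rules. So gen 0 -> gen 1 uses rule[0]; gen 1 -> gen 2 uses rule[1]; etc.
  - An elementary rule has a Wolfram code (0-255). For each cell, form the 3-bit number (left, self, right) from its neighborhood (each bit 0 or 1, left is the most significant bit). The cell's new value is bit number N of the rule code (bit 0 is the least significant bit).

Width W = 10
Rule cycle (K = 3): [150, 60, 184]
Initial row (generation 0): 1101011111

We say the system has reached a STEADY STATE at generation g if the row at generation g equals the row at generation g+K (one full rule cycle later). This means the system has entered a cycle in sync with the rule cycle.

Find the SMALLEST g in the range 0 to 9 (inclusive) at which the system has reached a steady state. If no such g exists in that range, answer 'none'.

Answer: none

Derivation:
Gen 0: 1101011111
Gen 1 (rule 150): 0001001110
Gen 2 (rule 60): 0001101001
Gen 3 (rule 184): 0001010100
Gen 4 (rule 150): 0011010110
Gen 5 (rule 60): 0010111101
Gen 6 (rule 184): 0001111010
Gen 7 (rule 150): 0010110011
Gen 8 (rule 60): 0011101010
Gen 9 (rule 184): 0011010101
Gen 10 (rule 150): 0100010101
Gen 11 (rule 60): 0110011111
Gen 12 (rule 184): 0101011110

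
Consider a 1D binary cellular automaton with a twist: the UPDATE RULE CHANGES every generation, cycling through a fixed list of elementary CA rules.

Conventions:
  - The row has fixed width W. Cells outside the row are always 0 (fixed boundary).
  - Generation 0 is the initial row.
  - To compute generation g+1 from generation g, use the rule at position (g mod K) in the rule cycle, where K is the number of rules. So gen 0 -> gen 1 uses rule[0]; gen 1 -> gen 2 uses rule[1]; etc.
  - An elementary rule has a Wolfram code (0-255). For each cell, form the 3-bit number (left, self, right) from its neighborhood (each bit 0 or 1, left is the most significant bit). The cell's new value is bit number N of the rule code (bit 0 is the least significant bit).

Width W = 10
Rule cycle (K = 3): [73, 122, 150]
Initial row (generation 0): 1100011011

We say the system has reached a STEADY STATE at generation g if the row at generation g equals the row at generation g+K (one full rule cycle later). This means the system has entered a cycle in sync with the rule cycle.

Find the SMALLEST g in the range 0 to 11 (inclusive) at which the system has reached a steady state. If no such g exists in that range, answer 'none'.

Answer: 8

Derivation:
Gen 0: 1100011011
Gen 1 (rule 73): 1101011011
Gen 2 (rule 122): 1110111111
Gen 3 (rule 150): 0100011110
Gen 4 (rule 73): 0001010010
Gen 5 (rule 122): 0010101101
Gen 6 (rule 150): 0110100001
Gen 7 (rule 73): 0110001100
Gen 8 (rule 122): 1111011110
Gen 9 (rule 150): 0110001101
Gen 10 (rule 73): 0110101100
Gen 11 (rule 122): 1111011110
Gen 12 (rule 150): 0110001101
Gen 13 (rule 73): 0110101100
Gen 14 (rule 122): 1111011110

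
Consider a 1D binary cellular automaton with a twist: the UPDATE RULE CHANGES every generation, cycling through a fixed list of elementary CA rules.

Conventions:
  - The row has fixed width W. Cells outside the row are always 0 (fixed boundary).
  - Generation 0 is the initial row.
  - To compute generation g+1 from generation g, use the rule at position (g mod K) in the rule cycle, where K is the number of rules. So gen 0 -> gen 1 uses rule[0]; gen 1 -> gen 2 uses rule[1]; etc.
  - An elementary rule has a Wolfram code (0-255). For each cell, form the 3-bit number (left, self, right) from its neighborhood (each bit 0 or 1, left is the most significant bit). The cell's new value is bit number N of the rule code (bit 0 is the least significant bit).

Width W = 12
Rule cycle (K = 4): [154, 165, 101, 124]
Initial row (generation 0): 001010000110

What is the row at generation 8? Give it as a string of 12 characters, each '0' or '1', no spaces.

Answer: 000111011001

Derivation:
Gen 0: 001010000110
Gen 1 (rule 154): 010001001101
Gen 2 (rule 165): 010101000011
Gen 3 (rule 101): 011111011001
Gen 4 (rule 124): 010001111101
Gen 5 (rule 154): 101011111000
Gen 6 (rule 165): 111101110011
Gen 7 (rule 101): 000110010001
Gen 8 (rule 124): 000111011001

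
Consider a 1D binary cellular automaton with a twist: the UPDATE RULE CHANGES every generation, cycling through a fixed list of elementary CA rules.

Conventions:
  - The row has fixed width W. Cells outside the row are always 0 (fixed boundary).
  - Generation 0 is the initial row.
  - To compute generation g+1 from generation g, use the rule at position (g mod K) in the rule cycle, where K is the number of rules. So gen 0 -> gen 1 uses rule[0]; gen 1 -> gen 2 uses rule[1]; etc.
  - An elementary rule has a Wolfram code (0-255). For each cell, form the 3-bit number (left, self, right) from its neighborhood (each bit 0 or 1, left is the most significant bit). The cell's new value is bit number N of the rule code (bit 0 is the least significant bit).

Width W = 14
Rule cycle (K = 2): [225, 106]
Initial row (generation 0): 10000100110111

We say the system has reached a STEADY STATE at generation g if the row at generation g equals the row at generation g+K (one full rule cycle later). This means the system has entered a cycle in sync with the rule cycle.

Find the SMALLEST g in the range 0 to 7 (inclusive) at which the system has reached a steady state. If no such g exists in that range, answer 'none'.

Gen 0: 10000100110111
Gen 1 (rule 225): 00110000011011
Gen 2 (rule 106): 01110000111111
Gen 3 (rule 225): 00110110011111
Gen 4 (rule 106): 01111110110001
Gen 5 (rule 225): 00111111010100
Gen 6 (rule 106): 01100001101000
Gen 7 (rule 225): 00101100110011
Gen 8 (rule 106): 01011101110111
Gen 9 (rule 225): 00101110111011

Answer: none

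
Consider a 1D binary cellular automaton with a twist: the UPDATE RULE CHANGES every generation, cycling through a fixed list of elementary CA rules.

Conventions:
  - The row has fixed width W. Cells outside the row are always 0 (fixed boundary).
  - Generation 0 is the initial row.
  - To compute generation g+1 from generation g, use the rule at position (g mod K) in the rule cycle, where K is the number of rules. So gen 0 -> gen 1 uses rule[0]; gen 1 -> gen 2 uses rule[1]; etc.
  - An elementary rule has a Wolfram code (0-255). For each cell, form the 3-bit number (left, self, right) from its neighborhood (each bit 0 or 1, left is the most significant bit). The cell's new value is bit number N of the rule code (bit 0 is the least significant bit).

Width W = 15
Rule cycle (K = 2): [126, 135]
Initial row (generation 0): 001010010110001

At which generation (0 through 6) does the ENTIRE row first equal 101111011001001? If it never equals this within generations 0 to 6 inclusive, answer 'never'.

Gen 0: 001010010110001
Gen 1 (rule 126): 011111111111011
Gen 2 (rule 135): 101111111110000
Gen 3 (rule 126): 111000000011000
Gen 4 (rule 135): 010011111100011
Gen 5 (rule 126): 111110000110111
Gen 6 (rule 135): 011100111000010

Answer: never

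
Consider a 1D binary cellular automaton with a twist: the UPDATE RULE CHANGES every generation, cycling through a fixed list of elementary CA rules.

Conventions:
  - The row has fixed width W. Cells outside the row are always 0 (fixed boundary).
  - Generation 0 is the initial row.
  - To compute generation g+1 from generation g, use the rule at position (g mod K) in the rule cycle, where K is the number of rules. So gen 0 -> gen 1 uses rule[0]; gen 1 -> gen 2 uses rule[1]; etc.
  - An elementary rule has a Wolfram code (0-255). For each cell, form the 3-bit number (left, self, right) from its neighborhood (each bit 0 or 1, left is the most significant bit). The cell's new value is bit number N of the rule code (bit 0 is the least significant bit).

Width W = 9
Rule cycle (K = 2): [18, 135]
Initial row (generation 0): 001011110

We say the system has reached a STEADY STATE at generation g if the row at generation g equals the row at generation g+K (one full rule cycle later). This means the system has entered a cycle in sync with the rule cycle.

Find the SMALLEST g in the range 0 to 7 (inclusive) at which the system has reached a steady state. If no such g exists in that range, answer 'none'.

Answer: 3

Derivation:
Gen 0: 001011110
Gen 1 (rule 18): 010000001
Gen 2 (rule 135): 110111111
Gen 3 (rule 18): 000000000
Gen 4 (rule 135): 111111111
Gen 5 (rule 18): 000000000
Gen 6 (rule 135): 111111111
Gen 7 (rule 18): 000000000
Gen 8 (rule 135): 111111111
Gen 9 (rule 18): 000000000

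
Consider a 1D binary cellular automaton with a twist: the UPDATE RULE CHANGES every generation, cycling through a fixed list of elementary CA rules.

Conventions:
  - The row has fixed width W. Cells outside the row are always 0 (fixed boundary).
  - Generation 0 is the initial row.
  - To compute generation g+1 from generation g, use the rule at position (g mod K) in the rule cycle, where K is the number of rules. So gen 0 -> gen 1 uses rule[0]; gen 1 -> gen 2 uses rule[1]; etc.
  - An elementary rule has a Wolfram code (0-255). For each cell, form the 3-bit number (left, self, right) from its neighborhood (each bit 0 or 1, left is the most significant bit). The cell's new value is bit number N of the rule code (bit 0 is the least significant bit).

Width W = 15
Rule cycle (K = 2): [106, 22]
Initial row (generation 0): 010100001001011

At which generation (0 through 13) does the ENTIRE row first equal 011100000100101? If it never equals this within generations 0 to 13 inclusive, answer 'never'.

Gen 0: 010100001001011
Gen 1 (rule 106): 101000010010111
Gen 2 (rule 22): 101100111110000
Gen 3 (rule 106): 011101100010000
Gen 4 (rule 22): 100000010111000
Gen 5 (rule 106): 000000101101000
Gen 6 (rule 22): 000001100001100
Gen 7 (rule 106): 000011100011100
Gen 8 (rule 22): 000100010100010
Gen 9 (rule 106): 001000101000100
Gen 10 (rule 22): 011101101101110
Gen 11 (rule 106): 110111111111010
Gen 12 (rule 22): 000000000000011
Gen 13 (rule 106): 000000000000111

Answer: never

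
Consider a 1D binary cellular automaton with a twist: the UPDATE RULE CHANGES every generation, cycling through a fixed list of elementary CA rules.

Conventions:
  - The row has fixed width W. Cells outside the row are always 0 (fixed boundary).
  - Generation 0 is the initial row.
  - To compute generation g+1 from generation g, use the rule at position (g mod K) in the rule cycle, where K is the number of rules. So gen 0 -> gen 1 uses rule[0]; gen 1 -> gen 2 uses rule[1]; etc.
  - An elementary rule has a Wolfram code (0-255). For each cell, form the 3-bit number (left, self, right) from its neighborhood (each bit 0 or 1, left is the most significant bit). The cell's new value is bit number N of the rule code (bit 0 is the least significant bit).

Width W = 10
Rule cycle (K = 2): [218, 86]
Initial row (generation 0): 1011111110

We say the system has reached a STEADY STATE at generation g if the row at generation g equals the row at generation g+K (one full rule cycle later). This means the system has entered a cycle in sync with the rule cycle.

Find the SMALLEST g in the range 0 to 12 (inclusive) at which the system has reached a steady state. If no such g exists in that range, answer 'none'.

Gen 0: 1011111110
Gen 1 (rule 218): 0011111111
Gen 2 (rule 86): 0100000001
Gen 3 (rule 218): 1010000010
Gen 4 (rule 86): 1011000111
Gen 5 (rule 218): 0011101111
Gen 6 (rule 86): 0100100001
Gen 7 (rule 218): 1011010010
Gen 8 (rule 86): 1001011111
Gen 9 (rule 218): 0110011111
Gen 10 (rule 86): 1011100001
Gen 11 (rule 218): 0011110010
Gen 12 (rule 86): 0100011111
Gen 13 (rule 218): 1010111111
Gen 14 (rule 86): 1010000001

Answer: none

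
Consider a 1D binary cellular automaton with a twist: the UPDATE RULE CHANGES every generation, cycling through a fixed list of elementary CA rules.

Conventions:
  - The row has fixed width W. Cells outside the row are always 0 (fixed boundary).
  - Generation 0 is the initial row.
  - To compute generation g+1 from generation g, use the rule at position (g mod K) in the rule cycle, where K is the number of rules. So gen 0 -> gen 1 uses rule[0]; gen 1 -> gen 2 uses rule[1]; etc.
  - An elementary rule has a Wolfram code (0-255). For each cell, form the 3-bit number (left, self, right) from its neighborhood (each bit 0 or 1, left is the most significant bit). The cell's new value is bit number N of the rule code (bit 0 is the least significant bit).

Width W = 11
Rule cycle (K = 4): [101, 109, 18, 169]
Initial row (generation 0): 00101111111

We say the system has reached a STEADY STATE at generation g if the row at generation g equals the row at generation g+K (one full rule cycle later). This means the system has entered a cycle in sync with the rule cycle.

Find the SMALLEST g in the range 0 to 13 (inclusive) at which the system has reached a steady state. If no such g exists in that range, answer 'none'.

Answer: 3

Derivation:
Gen 0: 00101111111
Gen 1 (rule 101): 10110000001
Gen 2 (rule 109): 11110111101
Gen 3 (rule 18): 00000000000
Gen 4 (rule 169): 11111111111
Gen 5 (rule 101): 00000000001
Gen 6 (rule 109): 11111111101
Gen 7 (rule 18): 00000000000
Gen 8 (rule 169): 11111111111
Gen 9 (rule 101): 00000000001
Gen 10 (rule 109): 11111111101
Gen 11 (rule 18): 00000000000
Gen 12 (rule 169): 11111111111
Gen 13 (rule 101): 00000000001
Gen 14 (rule 109): 11111111101
Gen 15 (rule 18): 00000000000
Gen 16 (rule 169): 11111111111
Gen 17 (rule 101): 00000000001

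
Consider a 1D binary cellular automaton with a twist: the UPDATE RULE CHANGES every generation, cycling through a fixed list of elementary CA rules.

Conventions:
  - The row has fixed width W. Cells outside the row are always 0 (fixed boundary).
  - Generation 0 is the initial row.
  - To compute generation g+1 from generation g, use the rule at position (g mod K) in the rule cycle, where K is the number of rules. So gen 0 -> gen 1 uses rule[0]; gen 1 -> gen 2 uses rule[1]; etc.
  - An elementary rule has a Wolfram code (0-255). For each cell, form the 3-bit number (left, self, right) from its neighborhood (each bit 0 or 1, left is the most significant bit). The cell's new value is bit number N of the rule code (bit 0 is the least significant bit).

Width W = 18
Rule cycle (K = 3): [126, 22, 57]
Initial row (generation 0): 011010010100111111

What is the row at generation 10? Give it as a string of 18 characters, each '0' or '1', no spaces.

Gen 0: 011010010100111111
Gen 1 (rule 126): 111111111111100001
Gen 2 (rule 22): 000000000000010011
Gen 3 (rule 57): 111111111111001010
Gen 4 (rule 126): 100000000001111111
Gen 5 (rule 22): 110000000010000000
Gen 6 (rule 57): 101111111001111111
Gen 7 (rule 126): 111000001111000001
Gen 8 (rule 22): 000100010000100011
Gen 9 (rule 57): 110011001110011010
Gen 10 (rule 126): 111111111011111111

Answer: 111111111011111111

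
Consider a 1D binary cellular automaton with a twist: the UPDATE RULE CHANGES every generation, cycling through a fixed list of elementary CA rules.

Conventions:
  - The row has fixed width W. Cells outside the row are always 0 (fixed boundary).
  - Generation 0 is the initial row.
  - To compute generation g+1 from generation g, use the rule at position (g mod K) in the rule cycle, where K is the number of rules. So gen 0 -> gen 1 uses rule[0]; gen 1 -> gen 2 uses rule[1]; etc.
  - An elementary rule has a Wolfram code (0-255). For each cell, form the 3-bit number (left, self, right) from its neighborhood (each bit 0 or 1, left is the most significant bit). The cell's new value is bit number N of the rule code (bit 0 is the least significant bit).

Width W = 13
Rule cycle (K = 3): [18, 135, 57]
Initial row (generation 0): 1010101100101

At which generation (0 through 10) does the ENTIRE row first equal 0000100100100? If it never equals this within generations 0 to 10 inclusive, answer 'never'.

Answer: 7

Derivation:
Gen 0: 1010101100101
Gen 1 (rule 18): 0000000011000
Gen 2 (rule 135): 1111111100011
Gen 3 (rule 57): 1000000011010
Gen 4 (rule 18): 0100000100001
Gen 5 (rule 135): 1101111101111
Gen 6 (rule 57): 1011000011000
Gen 7 (rule 18): 0000100100100
Gen 8 (rule 135): 1111101101101
Gen 9 (rule 57): 1000011011010
Gen 10 (rule 18): 0100100000001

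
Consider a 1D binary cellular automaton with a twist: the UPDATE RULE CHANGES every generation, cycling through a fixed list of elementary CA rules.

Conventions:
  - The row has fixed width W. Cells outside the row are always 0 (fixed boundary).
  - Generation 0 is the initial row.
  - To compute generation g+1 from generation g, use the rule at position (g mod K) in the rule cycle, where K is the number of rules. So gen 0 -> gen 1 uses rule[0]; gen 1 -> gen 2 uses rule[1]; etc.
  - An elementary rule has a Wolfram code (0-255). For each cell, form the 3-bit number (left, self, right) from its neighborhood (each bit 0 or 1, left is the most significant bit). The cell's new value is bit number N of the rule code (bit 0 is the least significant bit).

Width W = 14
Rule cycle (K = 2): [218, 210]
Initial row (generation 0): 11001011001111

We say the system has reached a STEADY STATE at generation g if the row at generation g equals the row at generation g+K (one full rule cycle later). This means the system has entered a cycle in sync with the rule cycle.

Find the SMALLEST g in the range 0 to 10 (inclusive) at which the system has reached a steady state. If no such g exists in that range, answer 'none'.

Gen 0: 11001011001111
Gen 1 (rule 218): 11110011111111
Gen 2 (rule 210): 01111101111111
Gen 3 (rule 218): 11111101111111
Gen 4 (rule 210): 01111100111111
Gen 5 (rule 218): 11111111111111
Gen 6 (rule 210): 01111111111111
Gen 7 (rule 218): 11111111111111
Gen 8 (rule 210): 01111111111111
Gen 9 (rule 218): 11111111111111
Gen 10 (rule 210): 01111111111111
Gen 11 (rule 218): 11111111111111
Gen 12 (rule 210): 01111111111111

Answer: 5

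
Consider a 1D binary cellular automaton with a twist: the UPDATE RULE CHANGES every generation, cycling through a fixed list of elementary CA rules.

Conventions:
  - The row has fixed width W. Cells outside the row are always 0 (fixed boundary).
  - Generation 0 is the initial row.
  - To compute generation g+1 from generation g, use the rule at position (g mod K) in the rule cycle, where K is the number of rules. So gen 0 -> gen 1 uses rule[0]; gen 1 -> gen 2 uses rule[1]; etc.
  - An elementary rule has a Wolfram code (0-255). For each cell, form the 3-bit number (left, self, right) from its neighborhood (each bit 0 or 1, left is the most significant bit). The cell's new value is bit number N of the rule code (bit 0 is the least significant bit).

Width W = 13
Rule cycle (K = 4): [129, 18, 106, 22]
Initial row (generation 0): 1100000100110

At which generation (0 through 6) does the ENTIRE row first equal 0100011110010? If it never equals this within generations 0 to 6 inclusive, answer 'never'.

Answer: never

Derivation:
Gen 0: 1100000100110
Gen 1 (rule 129): 0001110000000
Gen 2 (rule 18): 0010001000000
Gen 3 (rule 106): 0100010000000
Gen 4 (rule 22): 1110111000000
Gen 5 (rule 129): 0100010011111
Gen 6 (rule 18): 1010101100000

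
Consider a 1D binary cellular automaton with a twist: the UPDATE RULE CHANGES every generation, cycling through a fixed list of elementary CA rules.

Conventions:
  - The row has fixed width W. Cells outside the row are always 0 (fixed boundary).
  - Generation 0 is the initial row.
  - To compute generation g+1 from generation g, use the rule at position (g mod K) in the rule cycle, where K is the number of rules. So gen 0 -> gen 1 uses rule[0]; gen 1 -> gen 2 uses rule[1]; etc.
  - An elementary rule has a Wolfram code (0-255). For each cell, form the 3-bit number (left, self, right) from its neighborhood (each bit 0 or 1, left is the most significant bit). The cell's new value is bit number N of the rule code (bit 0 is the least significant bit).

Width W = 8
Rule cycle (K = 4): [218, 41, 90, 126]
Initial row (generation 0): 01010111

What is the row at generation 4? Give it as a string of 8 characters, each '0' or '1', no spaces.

Gen 0: 01010111
Gen 1 (rule 218): 10000111
Gen 2 (rule 41): 00110100
Gen 3 (rule 90): 01110010
Gen 4 (rule 126): 11011111

Answer: 11011111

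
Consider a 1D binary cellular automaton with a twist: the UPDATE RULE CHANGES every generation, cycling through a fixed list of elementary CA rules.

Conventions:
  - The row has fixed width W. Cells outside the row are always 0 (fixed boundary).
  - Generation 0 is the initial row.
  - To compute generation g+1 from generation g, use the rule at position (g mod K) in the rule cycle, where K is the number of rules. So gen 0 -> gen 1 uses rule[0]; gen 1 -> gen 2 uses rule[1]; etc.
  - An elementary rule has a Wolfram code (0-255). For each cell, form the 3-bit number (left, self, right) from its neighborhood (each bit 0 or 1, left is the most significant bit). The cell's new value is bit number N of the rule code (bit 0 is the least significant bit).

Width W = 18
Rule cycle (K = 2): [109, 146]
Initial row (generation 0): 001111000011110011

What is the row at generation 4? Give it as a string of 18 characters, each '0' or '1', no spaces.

Answer: 000000011000111000

Derivation:
Gen 0: 001111000011110011
Gen 1 (rule 109): 101001011010010011
Gen 2 (rule 146): 000110000001101100
Gen 3 (rule 109): 110110111101111101
Gen 4 (rule 146): 000000011000111000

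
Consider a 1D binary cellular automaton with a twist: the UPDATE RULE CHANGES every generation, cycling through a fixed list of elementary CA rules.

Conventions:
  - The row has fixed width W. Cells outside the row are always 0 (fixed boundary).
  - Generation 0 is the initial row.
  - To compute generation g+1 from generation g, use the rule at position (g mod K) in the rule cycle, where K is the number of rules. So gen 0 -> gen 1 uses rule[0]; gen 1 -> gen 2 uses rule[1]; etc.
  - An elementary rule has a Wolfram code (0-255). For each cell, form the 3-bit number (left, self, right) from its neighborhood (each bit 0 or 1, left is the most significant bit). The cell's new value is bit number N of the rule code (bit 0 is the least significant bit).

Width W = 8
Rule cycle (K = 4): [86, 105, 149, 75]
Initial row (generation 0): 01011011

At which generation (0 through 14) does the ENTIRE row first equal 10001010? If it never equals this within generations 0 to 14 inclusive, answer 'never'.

Gen 0: 01011011
Gen 1 (rule 86): 11001001
Gen 2 (rule 105): 11000000
Gen 3 (rule 149): 00111111
Gen 4 (rule 75): 11100001
Gen 5 (rule 86): 00110011
Gen 6 (rule 105): 10110011
Gen 7 (rule 149): 10001000
Gen 8 (rule 75): 00110011
Gen 9 (rule 86): 01011101
Gen 10 (rule 105): 00110110
Gen 11 (rule 149): 10000001
Gen 12 (rule 75): 00111110
Gen 13 (rule 86): 01000011
Gen 14 (rule 105): 00011011

Answer: never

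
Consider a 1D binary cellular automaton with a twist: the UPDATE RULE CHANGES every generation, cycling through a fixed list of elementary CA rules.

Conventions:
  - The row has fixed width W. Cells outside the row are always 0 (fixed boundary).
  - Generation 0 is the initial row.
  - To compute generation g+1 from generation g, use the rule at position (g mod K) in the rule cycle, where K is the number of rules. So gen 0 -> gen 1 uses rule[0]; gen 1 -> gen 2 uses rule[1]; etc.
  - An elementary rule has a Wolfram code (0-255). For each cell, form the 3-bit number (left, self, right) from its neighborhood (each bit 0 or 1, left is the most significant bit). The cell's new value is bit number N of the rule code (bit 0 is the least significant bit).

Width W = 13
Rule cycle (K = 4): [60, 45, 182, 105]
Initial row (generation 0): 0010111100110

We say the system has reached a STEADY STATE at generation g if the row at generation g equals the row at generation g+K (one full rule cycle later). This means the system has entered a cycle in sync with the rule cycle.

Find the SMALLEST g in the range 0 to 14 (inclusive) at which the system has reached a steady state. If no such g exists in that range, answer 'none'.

Gen 0: 0010111100110
Gen 1 (rule 60): 0011100010101
Gen 2 (rule 45): 1010001011111
Gen 3 (rule 182): 1111011101110
Gen 4 (rule 105): 1001110111010
Gen 5 (rule 60): 1101001100111
Gen 6 (rule 45): 1011001000100
Gen 7 (rule 182): 1100111101110
Gen 8 (rule 105): 1100100111010
Gen 9 (rule 60): 1010110100111
Gen 10 (rule 45): 1111101100100
Gen 11 (rule 182): 0111010011110
Gen 12 (rule 105): 0101100010010
Gen 13 (rule 60): 0111010011011
Gen 14 (rule 45): 0100110010110
Gen 15 (rule 182): 1111001111001
Gen 16 (rule 105): 1001001001000
Gen 17 (rule 60): 1101101101100
Gen 18 (rule 45): 1011011011001

Answer: none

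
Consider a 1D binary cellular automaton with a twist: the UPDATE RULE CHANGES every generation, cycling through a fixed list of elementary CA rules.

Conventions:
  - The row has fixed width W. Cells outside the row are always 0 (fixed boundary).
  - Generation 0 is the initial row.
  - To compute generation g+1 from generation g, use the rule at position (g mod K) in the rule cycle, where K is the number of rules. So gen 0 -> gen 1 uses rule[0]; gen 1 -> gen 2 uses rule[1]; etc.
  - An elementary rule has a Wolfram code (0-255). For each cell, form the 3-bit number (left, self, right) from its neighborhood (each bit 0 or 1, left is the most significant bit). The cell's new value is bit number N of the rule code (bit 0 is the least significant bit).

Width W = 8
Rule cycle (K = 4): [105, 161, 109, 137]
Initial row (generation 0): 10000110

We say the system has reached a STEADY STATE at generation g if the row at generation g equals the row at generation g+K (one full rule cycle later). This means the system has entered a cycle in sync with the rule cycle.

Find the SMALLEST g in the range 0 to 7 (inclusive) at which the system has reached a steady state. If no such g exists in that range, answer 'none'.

Answer: 4

Derivation:
Gen 0: 10000110
Gen 1 (rule 105): 00110110
Gen 2 (rule 161): 10001000
Gen 3 (rule 109): 10101011
Gen 4 (rule 137): 00000010
Gen 5 (rule 105): 11111000
Gen 6 (rule 161): 01110011
Gen 7 (rule 109): 01010011
Gen 8 (rule 137): 00000010
Gen 9 (rule 105): 11111000
Gen 10 (rule 161): 01110011
Gen 11 (rule 109): 01010011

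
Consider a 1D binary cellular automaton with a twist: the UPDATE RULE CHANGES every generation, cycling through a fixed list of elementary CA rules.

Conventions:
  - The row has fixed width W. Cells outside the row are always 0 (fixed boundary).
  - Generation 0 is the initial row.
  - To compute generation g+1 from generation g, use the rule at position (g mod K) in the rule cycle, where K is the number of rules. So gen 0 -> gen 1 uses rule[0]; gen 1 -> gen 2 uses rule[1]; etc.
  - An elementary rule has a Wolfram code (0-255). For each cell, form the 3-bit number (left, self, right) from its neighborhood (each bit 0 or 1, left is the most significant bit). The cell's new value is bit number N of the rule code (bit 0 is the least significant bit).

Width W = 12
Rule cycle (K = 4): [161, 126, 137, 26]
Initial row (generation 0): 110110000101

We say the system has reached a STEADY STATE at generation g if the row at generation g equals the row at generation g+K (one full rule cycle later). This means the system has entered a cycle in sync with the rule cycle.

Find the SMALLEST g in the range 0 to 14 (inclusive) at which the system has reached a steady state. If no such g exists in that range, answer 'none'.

Gen 0: 110110000101
Gen 1 (rule 161): 001000110010
Gen 2 (rule 126): 011101111111
Gen 3 (rule 137): 011001111110
Gen 4 (rule 26): 110111000001
Gen 5 (rule 161): 001010011100
Gen 6 (rule 126): 011111110110
Gen 7 (rule 137): 011111100100
Gen 8 (rule 26): 110000011010
Gen 9 (rule 161): 000111000100
Gen 10 (rule 126): 001101101110
Gen 11 (rule 137): 101001001100
Gen 12 (rule 26): 000110111010
Gen 13 (rule 161): 110001010100
Gen 14 (rule 126): 111011111110
Gen 15 (rule 137): 110011111100
Gen 16 (rule 26): 101110000010
Gen 17 (rule 161): 010100111000
Gen 18 (rule 126): 111111101100

Answer: none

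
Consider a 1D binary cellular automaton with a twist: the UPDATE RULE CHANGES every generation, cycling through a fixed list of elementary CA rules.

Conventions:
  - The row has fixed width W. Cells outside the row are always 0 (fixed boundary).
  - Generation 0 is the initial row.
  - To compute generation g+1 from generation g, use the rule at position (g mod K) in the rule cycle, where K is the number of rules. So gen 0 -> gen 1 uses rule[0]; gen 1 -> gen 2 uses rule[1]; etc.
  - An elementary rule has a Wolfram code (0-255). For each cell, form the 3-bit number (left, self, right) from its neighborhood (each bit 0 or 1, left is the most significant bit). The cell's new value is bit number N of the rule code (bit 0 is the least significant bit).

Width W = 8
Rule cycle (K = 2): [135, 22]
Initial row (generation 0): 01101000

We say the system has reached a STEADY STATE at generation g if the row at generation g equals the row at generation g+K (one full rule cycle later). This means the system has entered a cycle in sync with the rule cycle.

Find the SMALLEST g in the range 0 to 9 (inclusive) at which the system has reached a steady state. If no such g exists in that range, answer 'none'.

Gen 0: 01101000
Gen 1 (rule 135): 10001011
Gen 2 (rule 22): 11011000
Gen 3 (rule 135): 00000011
Gen 4 (rule 22): 00000100
Gen 5 (rule 135): 11111101
Gen 6 (rule 22): 00000001
Gen 7 (rule 135): 11111111
Gen 8 (rule 22): 00000000
Gen 9 (rule 135): 11111111
Gen 10 (rule 22): 00000000
Gen 11 (rule 135): 11111111

Answer: 7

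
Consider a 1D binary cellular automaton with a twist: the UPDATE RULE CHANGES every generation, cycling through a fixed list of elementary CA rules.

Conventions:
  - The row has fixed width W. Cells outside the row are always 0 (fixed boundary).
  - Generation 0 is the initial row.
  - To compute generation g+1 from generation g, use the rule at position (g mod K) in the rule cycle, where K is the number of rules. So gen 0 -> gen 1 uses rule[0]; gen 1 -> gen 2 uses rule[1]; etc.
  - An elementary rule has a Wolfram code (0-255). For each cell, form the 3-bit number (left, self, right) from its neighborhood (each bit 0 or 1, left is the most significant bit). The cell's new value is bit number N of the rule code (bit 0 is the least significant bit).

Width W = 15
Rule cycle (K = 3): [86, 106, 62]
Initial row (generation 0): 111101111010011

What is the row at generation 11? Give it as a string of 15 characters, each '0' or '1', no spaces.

Gen 0: 111101111010011
Gen 1 (rule 86): 000100001011101
Gen 2 (rule 106): 001000010110110
Gen 3 (rule 62): 011100111101101
Gen 4 (rule 86): 100111000100101
Gen 5 (rule 106): 001101001001010
Gen 6 (rule 62): 011011111111111
Gen 7 (rule 86): 101000000000001
Gen 8 (rule 106): 010000000000010
Gen 9 (rule 62): 111000000000111
Gen 10 (rule 86): 001100000001001
Gen 11 (rule 106): 011100000010010

Answer: 011100000010010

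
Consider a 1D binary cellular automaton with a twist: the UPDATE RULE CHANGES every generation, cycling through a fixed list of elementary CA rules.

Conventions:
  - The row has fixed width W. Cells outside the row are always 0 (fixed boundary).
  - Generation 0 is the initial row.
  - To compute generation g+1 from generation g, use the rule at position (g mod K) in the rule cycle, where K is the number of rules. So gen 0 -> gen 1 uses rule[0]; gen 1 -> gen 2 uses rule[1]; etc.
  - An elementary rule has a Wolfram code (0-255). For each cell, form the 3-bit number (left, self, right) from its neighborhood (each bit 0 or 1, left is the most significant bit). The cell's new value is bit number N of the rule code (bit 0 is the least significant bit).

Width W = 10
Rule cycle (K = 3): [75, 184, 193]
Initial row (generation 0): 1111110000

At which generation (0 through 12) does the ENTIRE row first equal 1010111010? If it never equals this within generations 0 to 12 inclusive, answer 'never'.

Answer: 8

Derivation:
Gen 0: 1111110000
Gen 1 (rule 75): 1000010111
Gen 2 (rule 184): 0100001110
Gen 3 (rule 193): 0001100110
Gen 4 (rule 75): 1111101110
Gen 5 (rule 184): 1111011101
Gen 6 (rule 193): 0111001100
Gen 7 (rule 75): 1101011101
Gen 8 (rule 184): 1010111010
Gen 9 (rule 193): 0000011000
Gen 10 (rule 75): 1111111011
Gen 11 (rule 184): 1111110110
Gen 12 (rule 193): 0111110010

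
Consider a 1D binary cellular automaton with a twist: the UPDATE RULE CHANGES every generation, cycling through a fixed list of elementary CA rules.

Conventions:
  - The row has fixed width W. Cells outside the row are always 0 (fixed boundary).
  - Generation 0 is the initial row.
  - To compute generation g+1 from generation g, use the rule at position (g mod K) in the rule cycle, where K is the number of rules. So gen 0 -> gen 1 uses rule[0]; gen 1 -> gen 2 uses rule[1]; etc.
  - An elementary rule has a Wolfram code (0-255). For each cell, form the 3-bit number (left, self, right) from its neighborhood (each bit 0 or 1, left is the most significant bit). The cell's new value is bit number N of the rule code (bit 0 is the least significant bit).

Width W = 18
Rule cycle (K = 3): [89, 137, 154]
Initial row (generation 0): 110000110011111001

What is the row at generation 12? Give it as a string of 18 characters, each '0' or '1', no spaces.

Gen 0: 110000110011111001
Gen 1 (rule 89): 111110111010001100
Gen 2 (rule 137): 111100110000101001
Gen 3 (rule 154): 111011101001000110
Gen 4 (rule 89): 101010100100110111
Gen 5 (rule 137): 000000000000100110
Gen 6 (rule 154): 000000000001011101
Gen 7 (rule 89): 111111111100010100
Gen 8 (rule 137): 111111111001000001
Gen 9 (rule 154): 111111110110100010
Gen 10 (rule 89): 100000010110011001
Gen 11 (rule 137): 001111000100010000
Gen 12 (rule 154): 011110101010101000

Answer: 011110101010101000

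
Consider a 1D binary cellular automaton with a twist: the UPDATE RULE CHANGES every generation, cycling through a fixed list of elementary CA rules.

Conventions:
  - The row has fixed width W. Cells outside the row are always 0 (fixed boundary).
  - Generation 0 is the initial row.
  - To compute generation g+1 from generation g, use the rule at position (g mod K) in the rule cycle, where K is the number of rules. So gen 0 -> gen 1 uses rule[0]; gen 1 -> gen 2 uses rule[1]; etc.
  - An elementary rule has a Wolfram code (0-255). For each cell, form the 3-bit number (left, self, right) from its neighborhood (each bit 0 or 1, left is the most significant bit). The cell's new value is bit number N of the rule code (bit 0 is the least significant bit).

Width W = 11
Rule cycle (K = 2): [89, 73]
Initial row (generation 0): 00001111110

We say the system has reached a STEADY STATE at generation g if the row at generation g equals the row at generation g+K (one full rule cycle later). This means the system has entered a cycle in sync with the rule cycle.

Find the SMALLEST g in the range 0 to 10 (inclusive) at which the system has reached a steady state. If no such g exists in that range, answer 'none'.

Gen 0: 00001111110
Gen 1 (rule 89): 11101000011
Gen 2 (rule 73): 10100011011
Gen 3 (rule 89): 00011011011
Gen 4 (rule 73): 11011011011
Gen 5 (rule 89): 11011011011
Gen 6 (rule 73): 11011011011
Gen 7 (rule 89): 11011011011
Gen 8 (rule 73): 11011011011
Gen 9 (rule 89): 11011011011
Gen 10 (rule 73): 11011011011
Gen 11 (rule 89): 11011011011
Gen 12 (rule 73): 11011011011

Answer: 4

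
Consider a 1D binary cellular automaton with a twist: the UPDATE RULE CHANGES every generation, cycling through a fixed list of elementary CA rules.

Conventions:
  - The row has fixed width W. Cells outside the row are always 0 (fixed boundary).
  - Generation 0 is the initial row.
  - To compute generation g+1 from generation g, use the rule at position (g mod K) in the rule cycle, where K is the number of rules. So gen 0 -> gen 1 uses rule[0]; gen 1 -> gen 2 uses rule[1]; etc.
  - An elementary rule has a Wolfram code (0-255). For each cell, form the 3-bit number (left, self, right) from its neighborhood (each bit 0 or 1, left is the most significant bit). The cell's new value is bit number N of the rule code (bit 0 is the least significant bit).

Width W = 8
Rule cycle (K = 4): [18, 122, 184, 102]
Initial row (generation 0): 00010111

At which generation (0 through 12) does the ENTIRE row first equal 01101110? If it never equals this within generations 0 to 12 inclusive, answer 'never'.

Answer: never

Derivation:
Gen 0: 00010111
Gen 1 (rule 18): 00100000
Gen 2 (rule 122): 01010000
Gen 3 (rule 184): 00101000
Gen 4 (rule 102): 01111000
Gen 5 (rule 18): 10000100
Gen 6 (rule 122): 01001010
Gen 7 (rule 184): 00100101
Gen 8 (rule 102): 01101111
Gen 9 (rule 18): 10000000
Gen 10 (rule 122): 01000000
Gen 11 (rule 184): 00100000
Gen 12 (rule 102): 01100000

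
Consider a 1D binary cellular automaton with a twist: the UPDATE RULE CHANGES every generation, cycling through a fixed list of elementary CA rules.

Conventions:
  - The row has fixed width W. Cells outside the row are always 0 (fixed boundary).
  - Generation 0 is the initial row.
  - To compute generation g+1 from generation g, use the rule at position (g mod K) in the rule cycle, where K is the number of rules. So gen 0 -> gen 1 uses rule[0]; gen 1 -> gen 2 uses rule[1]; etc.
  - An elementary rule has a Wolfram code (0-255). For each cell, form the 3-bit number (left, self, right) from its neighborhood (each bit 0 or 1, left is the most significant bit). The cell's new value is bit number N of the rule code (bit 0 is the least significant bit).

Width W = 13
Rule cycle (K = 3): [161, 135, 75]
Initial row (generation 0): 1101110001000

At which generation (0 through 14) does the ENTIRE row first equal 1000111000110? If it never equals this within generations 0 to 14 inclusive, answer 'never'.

Answer: never

Derivation:
Gen 0: 1101110001000
Gen 1 (rule 161): 0010100100011
Gen 2 (rule 135): 1110101101100
Gen 3 (rule 75): 1010001101101
Gen 4 (rule 161): 0100100010010
Gen 5 (rule 135): 1101101110110
Gen 6 (rule 75): 1101101010110
Gen 7 (rule 161): 0010010101000
Gen 8 (rule 135): 1110110101011
Gen 9 (rule 75): 1010110000011
Gen 10 (rule 161): 0101000111000
Gen 11 (rule 135): 1101011010011
Gen 12 (rule 75): 1100011000111
Gen 13 (rule 161): 0001000010010
Gen 14 (rule 135): 1111011110110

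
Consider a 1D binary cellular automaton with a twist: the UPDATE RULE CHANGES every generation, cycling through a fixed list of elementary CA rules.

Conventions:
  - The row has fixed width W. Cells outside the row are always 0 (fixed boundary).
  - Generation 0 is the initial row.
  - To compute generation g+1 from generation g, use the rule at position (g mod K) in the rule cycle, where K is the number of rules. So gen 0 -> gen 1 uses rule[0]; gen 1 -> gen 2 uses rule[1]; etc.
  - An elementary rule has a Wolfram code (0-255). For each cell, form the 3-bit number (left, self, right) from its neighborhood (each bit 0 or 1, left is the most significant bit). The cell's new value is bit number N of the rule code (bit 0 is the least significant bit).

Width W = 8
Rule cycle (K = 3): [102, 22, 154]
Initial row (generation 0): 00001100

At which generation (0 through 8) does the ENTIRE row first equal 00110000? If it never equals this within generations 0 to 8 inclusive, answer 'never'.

Gen 0: 00001100
Gen 1 (rule 102): 00010100
Gen 2 (rule 22): 00110110
Gen 3 (rule 154): 01100101
Gen 4 (rule 102): 10101111
Gen 5 (rule 22): 10100000
Gen 6 (rule 154): 00010000
Gen 7 (rule 102): 00110000
Gen 8 (rule 22): 01001000

Answer: 7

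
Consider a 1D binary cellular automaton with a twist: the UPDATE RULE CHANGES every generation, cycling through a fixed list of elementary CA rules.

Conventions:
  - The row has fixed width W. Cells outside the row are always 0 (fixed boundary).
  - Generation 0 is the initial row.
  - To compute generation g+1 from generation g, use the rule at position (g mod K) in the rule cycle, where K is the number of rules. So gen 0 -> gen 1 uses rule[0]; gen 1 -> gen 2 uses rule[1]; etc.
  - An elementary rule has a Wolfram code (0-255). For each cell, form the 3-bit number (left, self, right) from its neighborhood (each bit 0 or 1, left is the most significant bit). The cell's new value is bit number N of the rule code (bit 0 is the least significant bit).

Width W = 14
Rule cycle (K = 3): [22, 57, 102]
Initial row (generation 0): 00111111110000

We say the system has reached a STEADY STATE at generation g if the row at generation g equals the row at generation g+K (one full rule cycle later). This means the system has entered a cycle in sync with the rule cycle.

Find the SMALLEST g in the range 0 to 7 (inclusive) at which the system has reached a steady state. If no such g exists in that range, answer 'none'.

Answer: none

Derivation:
Gen 0: 00111111110000
Gen 1 (rule 22): 01000000001000
Gen 2 (rule 57): 00111111100111
Gen 3 (rule 102): 01000000101001
Gen 4 (rule 22): 11100001101111
Gen 5 (rule 57): 10011101011000
Gen 6 (rule 102): 10100111101000
Gen 7 (rule 22): 10111000001100
Gen 8 (rule 57): 01100111101011
Gen 9 (rule 102): 10101000111101
Gen 10 (rule 22): 10101101000001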